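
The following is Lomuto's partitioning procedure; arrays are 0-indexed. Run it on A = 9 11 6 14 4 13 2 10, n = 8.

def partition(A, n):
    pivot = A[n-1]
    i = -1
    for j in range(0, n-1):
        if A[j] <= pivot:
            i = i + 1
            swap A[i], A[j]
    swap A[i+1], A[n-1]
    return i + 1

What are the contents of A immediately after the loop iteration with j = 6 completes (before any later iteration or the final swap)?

pivot = A[7] = 10; i = -1
j=0: A[0]=9 ≤ 10 → i=0, swap A[0],A[0] (no change) → 9 11 6 14 4 13 2 10
j=1: A[1]=11 > 10 → no swap
j=2: A[2]=6 ≤ 10 → i=1, swap A[1],A[2] → 9 6 11 14 4 13 2 10
j=3: A[3]=14 > 10 → no swap
j=4: A[4]=4 ≤ 10 → i=2, swap A[2],A[4] → 9 6 4 14 11 13 2 10
j=5: A[5]=13 > 10 → no swap
j=6: A[6]=2 ≤ 10 → i=3, swap A[3],A[6] → 9 6 4 2 11 13 14 10
(after j=6) A = 9 6 4 2 11 13 14 10

9 6 4 2 11 13 14 10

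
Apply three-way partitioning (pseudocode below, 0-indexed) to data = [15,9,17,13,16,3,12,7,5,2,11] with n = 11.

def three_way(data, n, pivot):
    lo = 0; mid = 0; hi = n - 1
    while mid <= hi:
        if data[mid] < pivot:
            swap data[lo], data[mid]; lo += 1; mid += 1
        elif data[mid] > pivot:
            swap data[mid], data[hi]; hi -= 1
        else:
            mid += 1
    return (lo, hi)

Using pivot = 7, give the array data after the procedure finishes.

lo=0 mid=0 hi=10
15>7: swap(0,10), hi=9 ⇒ [11,9,17,13,16,3,12,7,5,2,15]
11>7: swap(0,9), hi=8 ⇒ [2,9,17,13,16,3,12,7,5,11,15]
2<7: swap(0,0), lo=1 mid=1 ⇒ [2,9,17,13,16,3,12,7,5,11,15]
9>7: swap(1,8), hi=7 ⇒ [2,5,17,13,16,3,12,7,9,11,15]
5<7: swap(1,1), lo=2 mid=2 ⇒ [2,5,17,13,16,3,12,7,9,11,15]
17>7: swap(2,7), hi=6 ⇒ [2,5,7,13,16,3,12,17,9,11,15]
7=7: mid=3
13>7: swap(3,6), hi=5 ⇒ [2,5,7,12,16,3,13,17,9,11,15]
12>7: swap(3,5), hi=4 ⇒ [2,5,7,3,16,12,13,17,9,11,15]
3<7: swap(2,3), lo=3 mid=4 ⇒ [2,5,3,7,16,12,13,17,9,11,15]
16>7: swap(4,4), hi=3 ⇒ [2,5,3,7,16,12,13,17,9,11,15]
done. lo=3 hi=3; data=[2,5,3,7,16,12,13,17,9,11,15]

[2,5,3,7,16,12,13,17,9,11,15]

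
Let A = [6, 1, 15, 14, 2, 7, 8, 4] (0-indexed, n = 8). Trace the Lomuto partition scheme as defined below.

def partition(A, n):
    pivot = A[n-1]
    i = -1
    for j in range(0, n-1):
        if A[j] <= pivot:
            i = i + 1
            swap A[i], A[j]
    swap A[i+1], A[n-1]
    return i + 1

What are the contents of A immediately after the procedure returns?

[1, 2, 4, 14, 6, 7, 8, 15]

pivot=4, i=-1
j=0: 6>4, skip
j=1: 1≤4, i=0, swap(0,1) ⇒ [1, 6, 15, 14, 2, 7, 8, 4]
j=2: 15>4, skip
j=3: 14>4, skip
j=4: 2≤4, i=1, swap(1,4) ⇒ [1, 2, 15, 14, 6, 7, 8, 4]
j=5: 7>4, skip
j=6: 8>4, skip
swap(2,7) ⇒ [1, 2, 4, 14, 6, 7, 8, 15]; return 2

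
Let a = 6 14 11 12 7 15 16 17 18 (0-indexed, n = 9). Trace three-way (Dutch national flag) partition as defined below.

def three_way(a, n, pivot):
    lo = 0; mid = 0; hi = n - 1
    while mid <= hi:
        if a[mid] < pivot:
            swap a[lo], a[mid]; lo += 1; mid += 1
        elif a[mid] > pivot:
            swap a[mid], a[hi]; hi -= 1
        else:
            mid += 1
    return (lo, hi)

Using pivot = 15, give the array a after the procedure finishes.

pivot = 15; lo=0, mid=0, hi=8
a[mid]=6<15: swap a[0],a[0]; lo=1,mid=1 → 6 14 11 12 7 15 16 17 18
a[mid]=14<15: swap a[1],a[1]; lo=2,mid=2 → 6 14 11 12 7 15 16 17 18
a[mid]=11<15: swap a[2],a[2]; lo=3,mid=3 → 6 14 11 12 7 15 16 17 18
a[mid]=12<15: swap a[3],a[3]; lo=4,mid=4 → 6 14 11 12 7 15 16 17 18
a[mid]=7<15: swap a[4],a[4]; lo=5,mid=5 → 6 14 11 12 7 15 16 17 18
a[mid]=15=15: mid=6
a[mid]=16>15: swap a[6],a[8]; hi=7 → 6 14 11 12 7 15 18 17 16
a[mid]=18>15: swap a[6],a[7]; hi=6 → 6 14 11 12 7 15 17 18 16
a[mid]=17>15: swap a[6],a[6]; hi=5 → 6 14 11 12 7 15 17 18 16
end: lo=5, hi=5; a = 6 14 11 12 7 15 17 18 16

6 14 11 12 7 15 17 18 16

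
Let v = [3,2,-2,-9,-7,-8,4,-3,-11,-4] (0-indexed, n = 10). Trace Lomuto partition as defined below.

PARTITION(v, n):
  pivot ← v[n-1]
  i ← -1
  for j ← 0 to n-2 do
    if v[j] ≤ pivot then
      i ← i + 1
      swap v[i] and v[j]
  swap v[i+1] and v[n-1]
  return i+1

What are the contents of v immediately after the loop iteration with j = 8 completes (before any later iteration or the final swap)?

pivot=-4, i=-1
j=0: 3>-4, skip
j=1: 2>-4, skip
j=2: -2>-4, skip
j=3: -9≤-4, i=0, swap(0,3) ⇒ [-9,2,-2,3,-7,-8,4,-3,-11,-4]
j=4: -7≤-4, i=1, swap(1,4) ⇒ [-9,-7,-2,3,2,-8,4,-3,-11,-4]
j=5: -8≤-4, i=2, swap(2,5) ⇒ [-9,-7,-8,3,2,-2,4,-3,-11,-4]
j=6: 4>-4, skip
j=7: -3>-4, skip
j=8: -11≤-4, i=3, swap(3,8) ⇒ [-9,-7,-8,-11,2,-2,4,-3,3,-4]
(after j=8) v = [-9,-7,-8,-11,2,-2,4,-3,3,-4]

[-9,-7,-8,-11,2,-2,4,-3,3,-4]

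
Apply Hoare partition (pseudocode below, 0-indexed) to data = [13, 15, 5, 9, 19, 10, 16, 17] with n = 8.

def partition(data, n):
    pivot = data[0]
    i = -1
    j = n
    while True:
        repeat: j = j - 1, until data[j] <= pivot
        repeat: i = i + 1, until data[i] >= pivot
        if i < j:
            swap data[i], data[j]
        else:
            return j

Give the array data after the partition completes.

pivot = data[0] = 13; i = -1, j = 8
j→5 (data[5]=10≤13), i→0 (data[0]=13≥13); i<j, swap → [10, 15, 5, 9, 19, 13, 16, 17]
j→3 (data[3]=9≤13), i→1 (data[1]=15≥13); i<j, swap → [10, 9, 5, 15, 19, 13, 16, 17]
j→2, i→3; i≥j, return j=2. data = [10, 9, 5, 15, 19, 13, 16, 17]

[10, 9, 5, 15, 19, 13, 16, 17]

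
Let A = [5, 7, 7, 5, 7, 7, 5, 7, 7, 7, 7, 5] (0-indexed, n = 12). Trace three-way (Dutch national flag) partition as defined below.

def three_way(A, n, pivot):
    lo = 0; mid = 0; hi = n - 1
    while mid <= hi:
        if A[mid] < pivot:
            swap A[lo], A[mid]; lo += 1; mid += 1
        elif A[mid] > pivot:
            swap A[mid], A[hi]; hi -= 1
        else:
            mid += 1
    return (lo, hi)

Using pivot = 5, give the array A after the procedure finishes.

pivot = 5; lo=0, mid=0, hi=11
A[mid]=5=5: mid=1
A[mid]=7>5: swap A[1],A[11]; hi=10 → [5, 5, 7, 5, 7, 7, 5, 7, 7, 7, 7, 7]
A[mid]=5=5: mid=2
A[mid]=7>5: swap A[2],A[10]; hi=9 → [5, 5, 7, 5, 7, 7, 5, 7, 7, 7, 7, 7]
A[mid]=7>5: swap A[2],A[9]; hi=8 → [5, 5, 7, 5, 7, 7, 5, 7, 7, 7, 7, 7]
A[mid]=7>5: swap A[2],A[8]; hi=7 → [5, 5, 7, 5, 7, 7, 5, 7, 7, 7, 7, 7]
A[mid]=7>5: swap A[2],A[7]; hi=6 → [5, 5, 7, 5, 7, 7, 5, 7, 7, 7, 7, 7]
A[mid]=7>5: swap A[2],A[6]; hi=5 → [5, 5, 5, 5, 7, 7, 7, 7, 7, 7, 7, 7]
A[mid]=5=5: mid=3
A[mid]=5=5: mid=4
A[mid]=7>5: swap A[4],A[5]; hi=4 → [5, 5, 5, 5, 7, 7, 7, 7, 7, 7, 7, 7]
A[mid]=7>5: swap A[4],A[4]; hi=3 → [5, 5, 5, 5, 7, 7, 7, 7, 7, 7, 7, 7]
end: lo=0, hi=3; A = [5, 5, 5, 5, 7, 7, 7, 7, 7, 7, 7, 7]

[5, 5, 5, 5, 7, 7, 7, 7, 7, 7, 7, 7]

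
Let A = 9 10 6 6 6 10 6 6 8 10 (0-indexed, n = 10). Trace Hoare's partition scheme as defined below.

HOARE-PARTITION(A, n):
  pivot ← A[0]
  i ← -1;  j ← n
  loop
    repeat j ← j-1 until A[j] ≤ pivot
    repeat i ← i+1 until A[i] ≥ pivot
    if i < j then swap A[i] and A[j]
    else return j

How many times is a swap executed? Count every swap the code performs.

3

pivot=9
j stops at 8 (8), i stops at 0 (9); swap ⇒ 8 10 6 6 6 10 6 6 9 10
j stops at 7 (6), i stops at 1 (10); swap ⇒ 8 6 6 6 6 10 6 10 9 10
j stops at 6 (6), i stops at 5 (10); swap ⇒ 8 6 6 6 6 6 10 10 9 10
j stops at 5, i stops at 6; i≥j ⇒ return 5. A=8 6 6 6 6 6 10 10 9 10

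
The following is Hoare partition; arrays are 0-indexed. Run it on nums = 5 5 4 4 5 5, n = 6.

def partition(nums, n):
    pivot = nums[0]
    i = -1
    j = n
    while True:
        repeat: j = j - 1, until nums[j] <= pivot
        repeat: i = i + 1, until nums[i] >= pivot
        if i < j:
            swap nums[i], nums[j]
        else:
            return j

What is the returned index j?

3

pivot = nums[0] = 5; i = -1, j = 6
j→5 (nums[5]=5≤5), i→0 (nums[0]=5≥5); i<j, swap → 5 5 4 4 5 5
j→4 (nums[4]=5≤5), i→1 (nums[1]=5≥5); i<j, swap → 5 5 4 4 5 5
j→3, i→4; i≥j, return j=3. nums = 5 5 4 4 5 5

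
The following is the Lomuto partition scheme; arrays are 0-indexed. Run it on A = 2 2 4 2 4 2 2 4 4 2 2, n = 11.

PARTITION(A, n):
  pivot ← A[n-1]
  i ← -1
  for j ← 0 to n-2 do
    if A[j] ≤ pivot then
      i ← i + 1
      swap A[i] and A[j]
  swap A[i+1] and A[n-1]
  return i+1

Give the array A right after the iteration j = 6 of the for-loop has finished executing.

pivot=2, i=-1
j=0: 2≤2, i=0, swap(0,0) ⇒ 2 2 4 2 4 2 2 4 4 2 2
j=1: 2≤2, i=1, swap(1,1) ⇒ 2 2 4 2 4 2 2 4 4 2 2
j=2: 4>2, skip
j=3: 2≤2, i=2, swap(2,3) ⇒ 2 2 2 4 4 2 2 4 4 2 2
j=4: 4>2, skip
j=5: 2≤2, i=3, swap(3,5) ⇒ 2 2 2 2 4 4 2 4 4 2 2
j=6: 2≤2, i=4, swap(4,6) ⇒ 2 2 2 2 2 4 4 4 4 2 2
(after j=6) A = 2 2 2 2 2 4 4 4 4 2 2

2 2 2 2 2 4 4 4 4 2 2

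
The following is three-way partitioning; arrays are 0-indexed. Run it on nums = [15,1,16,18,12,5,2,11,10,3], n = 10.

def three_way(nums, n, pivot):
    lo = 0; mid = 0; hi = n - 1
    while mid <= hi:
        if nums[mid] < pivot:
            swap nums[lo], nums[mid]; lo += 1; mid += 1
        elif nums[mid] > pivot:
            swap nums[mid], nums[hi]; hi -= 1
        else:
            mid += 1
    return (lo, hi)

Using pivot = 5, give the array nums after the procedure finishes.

[3,1,2,5,12,18,11,10,16,15]

lo=0 mid=0 hi=9
15>5: swap(0,9), hi=8 ⇒ [3,1,16,18,12,5,2,11,10,15]
3<5: swap(0,0), lo=1 mid=1 ⇒ [3,1,16,18,12,5,2,11,10,15]
1<5: swap(1,1), lo=2 mid=2 ⇒ [3,1,16,18,12,5,2,11,10,15]
16>5: swap(2,8), hi=7 ⇒ [3,1,10,18,12,5,2,11,16,15]
10>5: swap(2,7), hi=6 ⇒ [3,1,11,18,12,5,2,10,16,15]
11>5: swap(2,6), hi=5 ⇒ [3,1,2,18,12,5,11,10,16,15]
2<5: swap(2,2), lo=3 mid=3 ⇒ [3,1,2,18,12,5,11,10,16,15]
18>5: swap(3,5), hi=4 ⇒ [3,1,2,5,12,18,11,10,16,15]
5=5: mid=4
12>5: swap(4,4), hi=3 ⇒ [3,1,2,5,12,18,11,10,16,15]
done. lo=3 hi=3; nums=[3,1,2,5,12,18,11,10,16,15]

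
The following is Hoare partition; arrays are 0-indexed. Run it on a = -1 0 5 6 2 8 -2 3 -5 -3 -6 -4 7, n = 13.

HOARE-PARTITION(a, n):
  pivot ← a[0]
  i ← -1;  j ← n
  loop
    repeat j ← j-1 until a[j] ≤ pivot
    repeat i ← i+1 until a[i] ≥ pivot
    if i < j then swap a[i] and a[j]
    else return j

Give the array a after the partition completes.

pivot=-1
j stops at 11 (-4), i stops at 0 (-1); swap ⇒ -4 0 5 6 2 8 -2 3 -5 -3 -6 -1 7
j stops at 10 (-6), i stops at 1 (0); swap ⇒ -4 -6 5 6 2 8 -2 3 -5 -3 0 -1 7
j stops at 9 (-3), i stops at 2 (5); swap ⇒ -4 -6 -3 6 2 8 -2 3 -5 5 0 -1 7
j stops at 8 (-5), i stops at 3 (6); swap ⇒ -4 -6 -3 -5 2 8 -2 3 6 5 0 -1 7
j stops at 6 (-2), i stops at 4 (2); swap ⇒ -4 -6 -3 -5 -2 8 2 3 6 5 0 -1 7
j stops at 4, i stops at 5; i≥j ⇒ return 4. a=-4 -6 -3 -5 -2 8 2 3 6 5 0 -1 7

-4 -6 -3 -5 -2 8 2 3 6 5 0 -1 7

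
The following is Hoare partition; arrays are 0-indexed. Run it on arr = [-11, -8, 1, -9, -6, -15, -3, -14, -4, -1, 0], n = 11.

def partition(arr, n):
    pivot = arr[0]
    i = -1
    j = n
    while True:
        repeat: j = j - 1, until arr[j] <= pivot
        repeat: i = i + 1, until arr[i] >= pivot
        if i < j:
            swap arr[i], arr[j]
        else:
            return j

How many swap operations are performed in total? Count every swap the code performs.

2

pivot=-11
j stops at 7 (-14), i stops at 0 (-11); swap ⇒ [-14, -8, 1, -9, -6, -15, -3, -11, -4, -1, 0]
j stops at 5 (-15), i stops at 1 (-8); swap ⇒ [-14, -15, 1, -9, -6, -8, -3, -11, -4, -1, 0]
j stops at 1, i stops at 2; i≥j ⇒ return 1. arr=[-14, -15, 1, -9, -6, -8, -3, -11, -4, -1, 0]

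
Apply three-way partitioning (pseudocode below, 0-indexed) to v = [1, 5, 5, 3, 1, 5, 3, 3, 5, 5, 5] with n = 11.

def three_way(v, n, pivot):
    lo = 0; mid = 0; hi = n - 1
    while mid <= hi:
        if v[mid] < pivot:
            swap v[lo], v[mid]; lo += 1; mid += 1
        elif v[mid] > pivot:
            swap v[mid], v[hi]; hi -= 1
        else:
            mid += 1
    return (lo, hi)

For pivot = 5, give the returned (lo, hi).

pivot = 5; lo=0, mid=0, hi=10
v[mid]=1<5: swap v[0],v[0]; lo=1,mid=1 → [1, 5, 5, 3, 1, 5, 3, 3, 5, 5, 5]
v[mid]=5=5: mid=2
v[mid]=5=5: mid=3
v[mid]=3<5: swap v[1],v[3]; lo=2,mid=4 → [1, 3, 5, 5, 1, 5, 3, 3, 5, 5, 5]
v[mid]=1<5: swap v[2],v[4]; lo=3,mid=5 → [1, 3, 1, 5, 5, 5, 3, 3, 5, 5, 5]
v[mid]=5=5: mid=6
v[mid]=3<5: swap v[3],v[6]; lo=4,mid=7 → [1, 3, 1, 3, 5, 5, 5, 3, 5, 5, 5]
v[mid]=3<5: swap v[4],v[7]; lo=5,mid=8 → [1, 3, 1, 3, 3, 5, 5, 5, 5, 5, 5]
v[mid]=5=5: mid=9
v[mid]=5=5: mid=10
v[mid]=5=5: mid=11
end: lo=5, hi=10; v = [1, 3, 1, 3, 3, 5, 5, 5, 5, 5, 5]

(5, 10)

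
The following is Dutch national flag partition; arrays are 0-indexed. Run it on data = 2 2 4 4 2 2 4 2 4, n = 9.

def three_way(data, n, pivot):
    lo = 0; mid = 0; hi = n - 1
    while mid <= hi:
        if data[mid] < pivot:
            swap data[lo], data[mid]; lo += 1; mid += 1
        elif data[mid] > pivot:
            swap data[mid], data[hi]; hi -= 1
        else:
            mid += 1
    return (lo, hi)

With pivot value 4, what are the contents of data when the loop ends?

2 2 2 2 2 4 4 4 4

lo=0 mid=0 hi=8
2<4: swap(0,0), lo=1 mid=1 ⇒ 2 2 4 4 2 2 4 2 4
2<4: swap(1,1), lo=2 mid=2 ⇒ 2 2 4 4 2 2 4 2 4
4=4: mid=3
4=4: mid=4
2<4: swap(2,4), lo=3 mid=5 ⇒ 2 2 2 4 4 2 4 2 4
2<4: swap(3,5), lo=4 mid=6 ⇒ 2 2 2 2 4 4 4 2 4
4=4: mid=7
2<4: swap(4,7), lo=5 mid=8 ⇒ 2 2 2 2 2 4 4 4 4
4=4: mid=9
done. lo=5 hi=8; data=2 2 2 2 2 4 4 4 4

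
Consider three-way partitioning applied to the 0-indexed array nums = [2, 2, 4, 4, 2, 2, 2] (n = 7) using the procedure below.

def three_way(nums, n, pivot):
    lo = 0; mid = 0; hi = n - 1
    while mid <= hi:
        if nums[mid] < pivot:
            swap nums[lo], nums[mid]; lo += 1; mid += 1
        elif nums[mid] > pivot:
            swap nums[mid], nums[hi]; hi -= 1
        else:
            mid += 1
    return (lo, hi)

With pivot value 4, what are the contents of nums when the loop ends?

pivot = 4; lo=0, mid=0, hi=6
nums[mid]=2<4: swap nums[0],nums[0]; lo=1,mid=1 → [2, 2, 4, 4, 2, 2, 2]
nums[mid]=2<4: swap nums[1],nums[1]; lo=2,mid=2 → [2, 2, 4, 4, 2, 2, 2]
nums[mid]=4=4: mid=3
nums[mid]=4=4: mid=4
nums[mid]=2<4: swap nums[2],nums[4]; lo=3,mid=5 → [2, 2, 2, 4, 4, 2, 2]
nums[mid]=2<4: swap nums[3],nums[5]; lo=4,mid=6 → [2, 2, 2, 2, 4, 4, 2]
nums[mid]=2<4: swap nums[4],nums[6]; lo=5,mid=7 → [2, 2, 2, 2, 2, 4, 4]
end: lo=5, hi=6; nums = [2, 2, 2, 2, 2, 4, 4]

[2, 2, 2, 2, 2, 4, 4]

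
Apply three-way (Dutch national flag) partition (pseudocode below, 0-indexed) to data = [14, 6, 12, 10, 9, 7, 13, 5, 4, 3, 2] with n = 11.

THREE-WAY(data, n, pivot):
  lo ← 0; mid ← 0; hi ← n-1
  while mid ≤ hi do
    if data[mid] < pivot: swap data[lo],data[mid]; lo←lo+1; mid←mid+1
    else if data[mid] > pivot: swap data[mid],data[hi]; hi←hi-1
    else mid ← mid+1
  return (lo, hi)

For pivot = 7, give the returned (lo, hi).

(5, 5)

lo=0 mid=0 hi=10
14>7: swap(0,10), hi=9 ⇒ [2, 6, 12, 10, 9, 7, 13, 5, 4, 3, 14]
2<7: swap(0,0), lo=1 mid=1 ⇒ [2, 6, 12, 10, 9, 7, 13, 5, 4, 3, 14]
6<7: swap(1,1), lo=2 mid=2 ⇒ [2, 6, 12, 10, 9, 7, 13, 5, 4, 3, 14]
12>7: swap(2,9), hi=8 ⇒ [2, 6, 3, 10, 9, 7, 13, 5, 4, 12, 14]
3<7: swap(2,2), lo=3 mid=3 ⇒ [2, 6, 3, 10, 9, 7, 13, 5, 4, 12, 14]
10>7: swap(3,8), hi=7 ⇒ [2, 6, 3, 4, 9, 7, 13, 5, 10, 12, 14]
4<7: swap(3,3), lo=4 mid=4 ⇒ [2, 6, 3, 4, 9, 7, 13, 5, 10, 12, 14]
9>7: swap(4,7), hi=6 ⇒ [2, 6, 3, 4, 5, 7, 13, 9, 10, 12, 14]
5<7: swap(4,4), lo=5 mid=5 ⇒ [2, 6, 3, 4, 5, 7, 13, 9, 10, 12, 14]
7=7: mid=6
13>7: swap(6,6), hi=5 ⇒ [2, 6, 3, 4, 5, 7, 13, 9, 10, 12, 14]
done. lo=5 hi=5; data=[2, 6, 3, 4, 5, 7, 13, 9, 10, 12, 14]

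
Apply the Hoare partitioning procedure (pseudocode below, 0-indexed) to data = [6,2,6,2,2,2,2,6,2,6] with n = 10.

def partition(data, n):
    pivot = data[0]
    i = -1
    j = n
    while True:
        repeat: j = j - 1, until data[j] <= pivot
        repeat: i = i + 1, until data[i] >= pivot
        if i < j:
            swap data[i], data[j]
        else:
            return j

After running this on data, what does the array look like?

pivot=6
j stops at 9 (6), i stops at 0 (6); swap ⇒ [6,2,6,2,2,2,2,6,2,6]
j stops at 8 (2), i stops at 2 (6); swap ⇒ [6,2,2,2,2,2,2,6,6,6]
j stops at 7, i stops at 7; i≥j ⇒ return 7. data=[6,2,2,2,2,2,2,6,6,6]

[6,2,2,2,2,2,2,6,6,6]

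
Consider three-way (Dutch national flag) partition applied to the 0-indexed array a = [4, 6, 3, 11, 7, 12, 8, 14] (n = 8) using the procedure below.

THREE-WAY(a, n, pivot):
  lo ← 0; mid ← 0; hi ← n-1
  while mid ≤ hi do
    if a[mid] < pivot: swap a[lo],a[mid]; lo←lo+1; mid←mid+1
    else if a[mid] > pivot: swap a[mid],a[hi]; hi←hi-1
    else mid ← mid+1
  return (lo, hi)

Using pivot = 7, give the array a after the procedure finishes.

[4, 6, 3, 7, 12, 8, 14, 11]

pivot = 7; lo=0, mid=0, hi=7
a[mid]=4<7: swap a[0],a[0]; lo=1,mid=1 → [4, 6, 3, 11, 7, 12, 8, 14]
a[mid]=6<7: swap a[1],a[1]; lo=2,mid=2 → [4, 6, 3, 11, 7, 12, 8, 14]
a[mid]=3<7: swap a[2],a[2]; lo=3,mid=3 → [4, 6, 3, 11, 7, 12, 8, 14]
a[mid]=11>7: swap a[3],a[7]; hi=6 → [4, 6, 3, 14, 7, 12, 8, 11]
a[mid]=14>7: swap a[3],a[6]; hi=5 → [4, 6, 3, 8, 7, 12, 14, 11]
a[mid]=8>7: swap a[3],a[5]; hi=4 → [4, 6, 3, 12, 7, 8, 14, 11]
a[mid]=12>7: swap a[3],a[4]; hi=3 → [4, 6, 3, 7, 12, 8, 14, 11]
a[mid]=7=7: mid=4
end: lo=3, hi=3; a = [4, 6, 3, 7, 12, 8, 14, 11]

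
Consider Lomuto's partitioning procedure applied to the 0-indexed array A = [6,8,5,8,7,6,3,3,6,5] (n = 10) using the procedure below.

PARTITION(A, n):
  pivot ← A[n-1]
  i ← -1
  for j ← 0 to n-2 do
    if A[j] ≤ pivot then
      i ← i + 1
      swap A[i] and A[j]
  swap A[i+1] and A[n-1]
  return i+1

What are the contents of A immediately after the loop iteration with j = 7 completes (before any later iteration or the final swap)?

[5,3,3,8,7,6,8,6,6,5]

pivot = A[9] = 5; i = -1
j=0: A[0]=6 > 5 → no swap
j=1: A[1]=8 > 5 → no swap
j=2: A[2]=5 ≤ 5 → i=0, swap A[0],A[2] → [5,8,6,8,7,6,3,3,6,5]
j=3: A[3]=8 > 5 → no swap
j=4: A[4]=7 > 5 → no swap
j=5: A[5]=6 > 5 → no swap
j=6: A[6]=3 ≤ 5 → i=1, swap A[1],A[6] → [5,3,6,8,7,6,8,3,6,5]
j=7: A[7]=3 ≤ 5 → i=2, swap A[2],A[7] → [5,3,3,8,7,6,8,6,6,5]
(after j=7) A = [5,3,3,8,7,6,8,6,6,5]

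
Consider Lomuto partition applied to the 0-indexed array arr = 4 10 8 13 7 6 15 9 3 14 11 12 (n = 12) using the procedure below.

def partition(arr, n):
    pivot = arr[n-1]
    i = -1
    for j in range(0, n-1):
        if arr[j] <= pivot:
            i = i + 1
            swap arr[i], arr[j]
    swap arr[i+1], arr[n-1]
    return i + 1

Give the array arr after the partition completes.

pivot = arr[11] = 12; i = -1
j=0: arr[0]=4 ≤ 12 → i=0, swap arr[0],arr[0] (no change) → 4 10 8 13 7 6 15 9 3 14 11 12
j=1: arr[1]=10 ≤ 12 → i=1, swap arr[1],arr[1] (no change) → 4 10 8 13 7 6 15 9 3 14 11 12
j=2: arr[2]=8 ≤ 12 → i=2, swap arr[2],arr[2] (no change) → 4 10 8 13 7 6 15 9 3 14 11 12
j=3: arr[3]=13 > 12 → no swap
j=4: arr[4]=7 ≤ 12 → i=3, swap arr[3],arr[4] → 4 10 8 7 13 6 15 9 3 14 11 12
j=5: arr[5]=6 ≤ 12 → i=4, swap arr[4],arr[5] → 4 10 8 7 6 13 15 9 3 14 11 12
j=6: arr[6]=15 > 12 → no swap
j=7: arr[7]=9 ≤ 12 → i=5, swap arr[5],arr[7] → 4 10 8 7 6 9 15 13 3 14 11 12
j=8: arr[8]=3 ≤ 12 → i=6, swap arr[6],arr[8] → 4 10 8 7 6 9 3 13 15 14 11 12
j=9: arr[9]=14 > 12 → no swap
j=10: arr[10]=11 ≤ 12 → i=7, swap arr[7],arr[10] → 4 10 8 7 6 9 3 11 15 14 13 12
final swap arr[8],arr[11] → 4 10 8 7 6 9 3 11 12 14 13 15; return 8

4 10 8 7 6 9 3 11 12 14 13 15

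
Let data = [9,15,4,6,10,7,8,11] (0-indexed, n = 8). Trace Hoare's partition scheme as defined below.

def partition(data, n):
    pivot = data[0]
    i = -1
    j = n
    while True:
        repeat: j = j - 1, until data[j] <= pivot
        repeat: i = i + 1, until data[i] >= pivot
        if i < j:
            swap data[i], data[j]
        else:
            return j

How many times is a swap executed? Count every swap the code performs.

pivot=9
j stops at 6 (8), i stops at 0 (9); swap ⇒ [8,15,4,6,10,7,9,11]
j stops at 5 (7), i stops at 1 (15); swap ⇒ [8,7,4,6,10,15,9,11]
j stops at 3, i stops at 4; i≥j ⇒ return 3. data=[8,7,4,6,10,15,9,11]

2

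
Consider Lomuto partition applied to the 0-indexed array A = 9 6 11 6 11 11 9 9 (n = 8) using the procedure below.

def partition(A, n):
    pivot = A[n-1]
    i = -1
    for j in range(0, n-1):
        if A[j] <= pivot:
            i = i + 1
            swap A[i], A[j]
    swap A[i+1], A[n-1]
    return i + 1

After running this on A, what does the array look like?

pivot = A[7] = 9; i = -1
j=0: A[0]=9 ≤ 9 → i=0, swap A[0],A[0] (no change) → 9 6 11 6 11 11 9 9
j=1: A[1]=6 ≤ 9 → i=1, swap A[1],A[1] (no change) → 9 6 11 6 11 11 9 9
j=2: A[2]=11 > 9 → no swap
j=3: A[3]=6 ≤ 9 → i=2, swap A[2],A[3] → 9 6 6 11 11 11 9 9
j=4: A[4]=11 > 9 → no swap
j=5: A[5]=11 > 9 → no swap
j=6: A[6]=9 ≤ 9 → i=3, swap A[3],A[6] → 9 6 6 9 11 11 11 9
final swap A[4],A[7] → 9 6 6 9 9 11 11 11; return 4

9 6 6 9 9 11 11 11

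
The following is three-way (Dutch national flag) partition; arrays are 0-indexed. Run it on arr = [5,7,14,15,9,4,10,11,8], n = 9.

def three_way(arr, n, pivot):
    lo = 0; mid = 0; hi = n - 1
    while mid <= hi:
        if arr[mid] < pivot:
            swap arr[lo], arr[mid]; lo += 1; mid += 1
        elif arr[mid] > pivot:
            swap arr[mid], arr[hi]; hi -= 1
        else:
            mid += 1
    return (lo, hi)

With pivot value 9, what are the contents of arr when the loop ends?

[5,7,8,4,9,10,11,15,14]

pivot = 9; lo=0, mid=0, hi=8
arr[mid]=5<9: swap arr[0],arr[0]; lo=1,mid=1 → [5,7,14,15,9,4,10,11,8]
arr[mid]=7<9: swap arr[1],arr[1]; lo=2,mid=2 → [5,7,14,15,9,4,10,11,8]
arr[mid]=14>9: swap arr[2],arr[8]; hi=7 → [5,7,8,15,9,4,10,11,14]
arr[mid]=8<9: swap arr[2],arr[2]; lo=3,mid=3 → [5,7,8,15,9,4,10,11,14]
arr[mid]=15>9: swap arr[3],arr[7]; hi=6 → [5,7,8,11,9,4,10,15,14]
arr[mid]=11>9: swap arr[3],arr[6]; hi=5 → [5,7,8,10,9,4,11,15,14]
arr[mid]=10>9: swap arr[3],arr[5]; hi=4 → [5,7,8,4,9,10,11,15,14]
arr[mid]=4<9: swap arr[3],arr[3]; lo=4,mid=4 → [5,7,8,4,9,10,11,15,14]
arr[mid]=9=9: mid=5
end: lo=4, hi=4; arr = [5,7,8,4,9,10,11,15,14]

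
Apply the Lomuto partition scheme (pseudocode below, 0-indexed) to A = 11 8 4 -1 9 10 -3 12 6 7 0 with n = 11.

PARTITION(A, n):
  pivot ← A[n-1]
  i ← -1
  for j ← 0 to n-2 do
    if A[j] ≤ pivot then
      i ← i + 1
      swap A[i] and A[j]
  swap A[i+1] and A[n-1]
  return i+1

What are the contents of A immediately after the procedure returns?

-1 -3 0 11 9 10 8 12 6 7 4

pivot = A[10] = 0; i = -1
j=0: A[0]=11 > 0 → no swap
j=1: A[1]=8 > 0 → no swap
j=2: A[2]=4 > 0 → no swap
j=3: A[3]=-1 ≤ 0 → i=0, swap A[0],A[3] → -1 8 4 11 9 10 -3 12 6 7 0
j=4: A[4]=9 > 0 → no swap
j=5: A[5]=10 > 0 → no swap
j=6: A[6]=-3 ≤ 0 → i=1, swap A[1],A[6] → -1 -3 4 11 9 10 8 12 6 7 0
j=7: A[7]=12 > 0 → no swap
j=8: A[8]=6 > 0 → no swap
j=9: A[9]=7 > 0 → no swap
final swap A[2],A[10] → -1 -3 0 11 9 10 8 12 6 7 4; return 2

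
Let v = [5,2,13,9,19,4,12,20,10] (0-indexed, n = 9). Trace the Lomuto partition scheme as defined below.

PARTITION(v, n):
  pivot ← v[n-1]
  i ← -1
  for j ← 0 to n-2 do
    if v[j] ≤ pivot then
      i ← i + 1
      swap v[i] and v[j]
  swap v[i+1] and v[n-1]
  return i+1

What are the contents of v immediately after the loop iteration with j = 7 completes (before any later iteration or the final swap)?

pivot=10, i=-1
j=0: 5≤10, i=0, swap(0,0) ⇒ [5,2,13,9,19,4,12,20,10]
j=1: 2≤10, i=1, swap(1,1) ⇒ [5,2,13,9,19,4,12,20,10]
j=2: 13>10, skip
j=3: 9≤10, i=2, swap(2,3) ⇒ [5,2,9,13,19,4,12,20,10]
j=4: 19>10, skip
j=5: 4≤10, i=3, swap(3,5) ⇒ [5,2,9,4,19,13,12,20,10]
j=6: 12>10, skip
j=7: 20>10, skip
(after j=7) v = [5,2,9,4,19,13,12,20,10]

[5,2,9,4,19,13,12,20,10]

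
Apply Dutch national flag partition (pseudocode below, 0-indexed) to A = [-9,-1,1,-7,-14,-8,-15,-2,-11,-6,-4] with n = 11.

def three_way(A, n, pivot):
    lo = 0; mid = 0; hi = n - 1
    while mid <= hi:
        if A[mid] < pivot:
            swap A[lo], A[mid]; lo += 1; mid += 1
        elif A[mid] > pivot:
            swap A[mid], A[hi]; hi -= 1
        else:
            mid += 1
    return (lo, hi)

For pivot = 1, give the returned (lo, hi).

(10, 10)

lo=0 mid=0 hi=10
-9<1: swap(0,0), lo=1 mid=1 ⇒ [-9,-1,1,-7,-14,-8,-15,-2,-11,-6,-4]
-1<1: swap(1,1), lo=2 mid=2 ⇒ [-9,-1,1,-7,-14,-8,-15,-2,-11,-6,-4]
1=1: mid=3
-7<1: swap(2,3), lo=3 mid=4 ⇒ [-9,-1,-7,1,-14,-8,-15,-2,-11,-6,-4]
-14<1: swap(3,4), lo=4 mid=5 ⇒ [-9,-1,-7,-14,1,-8,-15,-2,-11,-6,-4]
-8<1: swap(4,5), lo=5 mid=6 ⇒ [-9,-1,-7,-14,-8,1,-15,-2,-11,-6,-4]
-15<1: swap(5,6), lo=6 mid=7 ⇒ [-9,-1,-7,-14,-8,-15,1,-2,-11,-6,-4]
-2<1: swap(6,7), lo=7 mid=8 ⇒ [-9,-1,-7,-14,-8,-15,-2,1,-11,-6,-4]
-11<1: swap(7,8), lo=8 mid=9 ⇒ [-9,-1,-7,-14,-8,-15,-2,-11,1,-6,-4]
-6<1: swap(8,9), lo=9 mid=10 ⇒ [-9,-1,-7,-14,-8,-15,-2,-11,-6,1,-4]
-4<1: swap(9,10), lo=10 mid=11 ⇒ [-9,-1,-7,-14,-8,-15,-2,-11,-6,-4,1]
done. lo=10 hi=10; A=[-9,-1,-7,-14,-8,-15,-2,-11,-6,-4,1]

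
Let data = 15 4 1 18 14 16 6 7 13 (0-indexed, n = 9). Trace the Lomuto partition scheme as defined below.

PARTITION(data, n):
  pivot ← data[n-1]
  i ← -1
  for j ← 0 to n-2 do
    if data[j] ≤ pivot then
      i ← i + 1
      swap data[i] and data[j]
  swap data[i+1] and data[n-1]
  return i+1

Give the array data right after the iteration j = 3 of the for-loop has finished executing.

4 1 15 18 14 16 6 7 13

pivot=13, i=-1
j=0: 15>13, skip
j=1: 4≤13, i=0, swap(0,1) ⇒ 4 15 1 18 14 16 6 7 13
j=2: 1≤13, i=1, swap(1,2) ⇒ 4 1 15 18 14 16 6 7 13
j=3: 18>13, skip
(after j=3) data = 4 1 15 18 14 16 6 7 13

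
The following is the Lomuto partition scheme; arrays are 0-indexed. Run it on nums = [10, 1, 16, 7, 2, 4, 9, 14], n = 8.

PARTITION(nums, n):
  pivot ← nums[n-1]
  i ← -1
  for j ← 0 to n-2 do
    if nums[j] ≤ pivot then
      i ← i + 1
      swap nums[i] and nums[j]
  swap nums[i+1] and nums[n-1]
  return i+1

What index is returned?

pivot = nums[7] = 14; i = -1
j=0: nums[0]=10 ≤ 14 → i=0, swap nums[0],nums[0] (no change) → [10, 1, 16, 7, 2, 4, 9, 14]
j=1: nums[1]=1 ≤ 14 → i=1, swap nums[1],nums[1] (no change) → [10, 1, 16, 7, 2, 4, 9, 14]
j=2: nums[2]=16 > 14 → no swap
j=3: nums[3]=7 ≤ 14 → i=2, swap nums[2],nums[3] → [10, 1, 7, 16, 2, 4, 9, 14]
j=4: nums[4]=2 ≤ 14 → i=3, swap nums[3],nums[4] → [10, 1, 7, 2, 16, 4, 9, 14]
j=5: nums[5]=4 ≤ 14 → i=4, swap nums[4],nums[5] → [10, 1, 7, 2, 4, 16, 9, 14]
j=6: nums[6]=9 ≤ 14 → i=5, swap nums[5],nums[6] → [10, 1, 7, 2, 4, 9, 16, 14]
final swap nums[6],nums[7] → [10, 1, 7, 2, 4, 9, 14, 16]; return 6

6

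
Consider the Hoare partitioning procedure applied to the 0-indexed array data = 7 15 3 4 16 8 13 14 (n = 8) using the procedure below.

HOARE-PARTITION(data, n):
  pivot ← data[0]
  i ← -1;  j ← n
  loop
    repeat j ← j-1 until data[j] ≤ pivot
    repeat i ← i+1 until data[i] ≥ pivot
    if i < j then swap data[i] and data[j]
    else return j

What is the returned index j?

pivot=7
j stops at 3 (4), i stops at 0 (7); swap ⇒ 4 15 3 7 16 8 13 14
j stops at 2 (3), i stops at 1 (15); swap ⇒ 4 3 15 7 16 8 13 14
j stops at 1, i stops at 2; i≥j ⇒ return 1. data=4 3 15 7 16 8 13 14

1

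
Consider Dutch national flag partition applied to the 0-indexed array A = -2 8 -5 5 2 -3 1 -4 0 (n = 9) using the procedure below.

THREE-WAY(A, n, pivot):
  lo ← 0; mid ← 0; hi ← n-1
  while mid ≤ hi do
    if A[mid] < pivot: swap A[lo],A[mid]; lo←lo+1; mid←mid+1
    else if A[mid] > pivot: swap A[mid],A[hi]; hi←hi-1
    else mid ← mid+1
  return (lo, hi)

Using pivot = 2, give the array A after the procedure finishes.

-2 0 -5 -4 -3 1 2 5 8

pivot = 2; lo=0, mid=0, hi=8
A[mid]=-2<2: swap A[0],A[0]; lo=1,mid=1 → -2 8 -5 5 2 -3 1 -4 0
A[mid]=8>2: swap A[1],A[8]; hi=7 → -2 0 -5 5 2 -3 1 -4 8
A[mid]=0<2: swap A[1],A[1]; lo=2,mid=2 → -2 0 -5 5 2 -3 1 -4 8
A[mid]=-5<2: swap A[2],A[2]; lo=3,mid=3 → -2 0 -5 5 2 -3 1 -4 8
A[mid]=5>2: swap A[3],A[7]; hi=6 → -2 0 -5 -4 2 -3 1 5 8
A[mid]=-4<2: swap A[3],A[3]; lo=4,mid=4 → -2 0 -5 -4 2 -3 1 5 8
A[mid]=2=2: mid=5
A[mid]=-3<2: swap A[4],A[5]; lo=5,mid=6 → -2 0 -5 -4 -3 2 1 5 8
A[mid]=1<2: swap A[5],A[6]; lo=6,mid=7 → -2 0 -5 -4 -3 1 2 5 8
end: lo=6, hi=6; A = -2 0 -5 -4 -3 1 2 5 8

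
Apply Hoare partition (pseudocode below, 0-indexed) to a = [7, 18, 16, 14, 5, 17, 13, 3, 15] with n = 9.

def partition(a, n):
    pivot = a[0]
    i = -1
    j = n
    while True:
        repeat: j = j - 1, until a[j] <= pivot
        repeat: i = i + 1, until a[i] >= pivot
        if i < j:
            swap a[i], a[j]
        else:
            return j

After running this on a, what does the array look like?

pivot = a[0] = 7; i = -1, j = 9
j→7 (a[7]=3≤7), i→0 (a[0]=7≥7); i<j, swap → [3, 18, 16, 14, 5, 17, 13, 7, 15]
j→4 (a[4]=5≤7), i→1 (a[1]=18≥7); i<j, swap → [3, 5, 16, 14, 18, 17, 13, 7, 15]
j→1, i→2; i≥j, return j=1. a = [3, 5, 16, 14, 18, 17, 13, 7, 15]

[3, 5, 16, 14, 18, 17, 13, 7, 15]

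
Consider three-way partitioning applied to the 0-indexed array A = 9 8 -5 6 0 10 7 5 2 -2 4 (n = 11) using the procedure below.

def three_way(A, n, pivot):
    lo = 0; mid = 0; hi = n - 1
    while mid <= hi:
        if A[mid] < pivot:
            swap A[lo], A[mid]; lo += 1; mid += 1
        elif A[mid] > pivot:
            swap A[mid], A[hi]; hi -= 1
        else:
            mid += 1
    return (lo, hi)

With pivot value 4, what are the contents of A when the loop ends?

lo=0 mid=0 hi=10
9>4: swap(0,10), hi=9 ⇒ 4 8 -5 6 0 10 7 5 2 -2 9
4=4: mid=1
8>4: swap(1,9), hi=8 ⇒ 4 -2 -5 6 0 10 7 5 2 8 9
-2<4: swap(0,1), lo=1 mid=2 ⇒ -2 4 -5 6 0 10 7 5 2 8 9
-5<4: swap(1,2), lo=2 mid=3 ⇒ -2 -5 4 6 0 10 7 5 2 8 9
6>4: swap(3,8), hi=7 ⇒ -2 -5 4 2 0 10 7 5 6 8 9
2<4: swap(2,3), lo=3 mid=4 ⇒ -2 -5 2 4 0 10 7 5 6 8 9
0<4: swap(3,4), lo=4 mid=5 ⇒ -2 -5 2 0 4 10 7 5 6 8 9
10>4: swap(5,7), hi=6 ⇒ -2 -5 2 0 4 5 7 10 6 8 9
5>4: swap(5,6), hi=5 ⇒ -2 -5 2 0 4 7 5 10 6 8 9
7>4: swap(5,5), hi=4 ⇒ -2 -5 2 0 4 7 5 10 6 8 9
done. lo=4 hi=4; A=-2 -5 2 0 4 7 5 10 6 8 9

-2 -5 2 0 4 7 5 10 6 8 9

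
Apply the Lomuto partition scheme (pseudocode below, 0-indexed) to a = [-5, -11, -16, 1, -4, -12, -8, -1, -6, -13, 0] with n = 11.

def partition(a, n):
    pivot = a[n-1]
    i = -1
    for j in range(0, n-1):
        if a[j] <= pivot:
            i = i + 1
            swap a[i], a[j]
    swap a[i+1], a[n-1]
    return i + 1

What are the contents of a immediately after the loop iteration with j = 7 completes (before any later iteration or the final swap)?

[-5, -11, -16, -4, -12, -8, -1, 1, -6, -13, 0]

pivot = a[10] = 0; i = -1
j=0: a[0]=-5 ≤ 0 → i=0, swap a[0],a[0] (no change) → [-5, -11, -16, 1, -4, -12, -8, -1, -6, -13, 0]
j=1: a[1]=-11 ≤ 0 → i=1, swap a[1],a[1] (no change) → [-5, -11, -16, 1, -4, -12, -8, -1, -6, -13, 0]
j=2: a[2]=-16 ≤ 0 → i=2, swap a[2],a[2] (no change) → [-5, -11, -16, 1, -4, -12, -8, -1, -6, -13, 0]
j=3: a[3]=1 > 0 → no swap
j=4: a[4]=-4 ≤ 0 → i=3, swap a[3],a[4] → [-5, -11, -16, -4, 1, -12, -8, -1, -6, -13, 0]
j=5: a[5]=-12 ≤ 0 → i=4, swap a[4],a[5] → [-5, -11, -16, -4, -12, 1, -8, -1, -6, -13, 0]
j=6: a[6]=-8 ≤ 0 → i=5, swap a[5],a[6] → [-5, -11, -16, -4, -12, -8, 1, -1, -6, -13, 0]
j=7: a[7]=-1 ≤ 0 → i=6, swap a[6],a[7] → [-5, -11, -16, -4, -12, -8, -1, 1, -6, -13, 0]
(after j=7) a = [-5, -11, -16, -4, -12, -8, -1, 1, -6, -13, 0]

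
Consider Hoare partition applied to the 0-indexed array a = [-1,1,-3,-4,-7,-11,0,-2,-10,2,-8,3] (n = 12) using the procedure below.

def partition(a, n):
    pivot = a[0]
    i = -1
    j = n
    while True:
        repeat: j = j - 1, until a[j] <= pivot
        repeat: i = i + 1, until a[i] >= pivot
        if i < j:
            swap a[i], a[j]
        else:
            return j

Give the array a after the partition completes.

[-8,-10,-3,-4,-7,-11,-2,0,1,2,-1,3]

pivot = a[0] = -1; i = -1, j = 12
j→10 (a[10]=-8≤-1), i→0 (a[0]=-1≥-1); i<j, swap → [-8,1,-3,-4,-7,-11,0,-2,-10,2,-1,3]
j→8 (a[8]=-10≤-1), i→1 (a[1]=1≥-1); i<j, swap → [-8,-10,-3,-4,-7,-11,0,-2,1,2,-1,3]
j→7 (a[7]=-2≤-1), i→6 (a[6]=0≥-1); i<j, swap → [-8,-10,-3,-4,-7,-11,-2,0,1,2,-1,3]
j→6, i→7; i≥j, return j=6. a = [-8,-10,-3,-4,-7,-11,-2,0,1,2,-1,3]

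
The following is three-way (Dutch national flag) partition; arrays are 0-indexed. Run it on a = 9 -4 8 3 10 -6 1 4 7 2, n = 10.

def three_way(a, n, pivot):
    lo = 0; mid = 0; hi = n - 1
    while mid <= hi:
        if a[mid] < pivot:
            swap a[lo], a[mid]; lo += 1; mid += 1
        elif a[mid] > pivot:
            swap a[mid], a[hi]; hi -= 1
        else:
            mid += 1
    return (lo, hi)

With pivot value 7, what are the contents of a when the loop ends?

pivot = 7; lo=0, mid=0, hi=9
a[mid]=9>7: swap a[0],a[9]; hi=8 → 2 -4 8 3 10 -6 1 4 7 9
a[mid]=2<7: swap a[0],a[0]; lo=1,mid=1 → 2 -4 8 3 10 -6 1 4 7 9
a[mid]=-4<7: swap a[1],a[1]; lo=2,mid=2 → 2 -4 8 3 10 -6 1 4 7 9
a[mid]=8>7: swap a[2],a[8]; hi=7 → 2 -4 7 3 10 -6 1 4 8 9
a[mid]=7=7: mid=3
a[mid]=3<7: swap a[2],a[3]; lo=3,mid=4 → 2 -4 3 7 10 -6 1 4 8 9
a[mid]=10>7: swap a[4],a[7]; hi=6 → 2 -4 3 7 4 -6 1 10 8 9
a[mid]=4<7: swap a[3],a[4]; lo=4,mid=5 → 2 -4 3 4 7 -6 1 10 8 9
a[mid]=-6<7: swap a[4],a[5]; lo=5,mid=6 → 2 -4 3 4 -6 7 1 10 8 9
a[mid]=1<7: swap a[5],a[6]; lo=6,mid=7 → 2 -4 3 4 -6 1 7 10 8 9
end: lo=6, hi=6; a = 2 -4 3 4 -6 1 7 10 8 9

2 -4 3 4 -6 1 7 10 8 9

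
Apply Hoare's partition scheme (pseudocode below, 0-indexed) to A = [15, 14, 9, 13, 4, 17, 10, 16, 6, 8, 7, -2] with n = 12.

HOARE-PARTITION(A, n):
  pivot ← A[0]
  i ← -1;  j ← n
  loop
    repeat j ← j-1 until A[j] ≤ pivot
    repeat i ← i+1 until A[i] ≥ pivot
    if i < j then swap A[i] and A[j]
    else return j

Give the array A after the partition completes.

pivot=15
j stops at 11 (-2), i stops at 0 (15); swap ⇒ [-2, 14, 9, 13, 4, 17, 10, 16, 6, 8, 7, 15]
j stops at 10 (7), i stops at 5 (17); swap ⇒ [-2, 14, 9, 13, 4, 7, 10, 16, 6, 8, 17, 15]
j stops at 9 (8), i stops at 7 (16); swap ⇒ [-2, 14, 9, 13, 4, 7, 10, 8, 6, 16, 17, 15]
j stops at 8, i stops at 9; i≥j ⇒ return 8. A=[-2, 14, 9, 13, 4, 7, 10, 8, 6, 16, 17, 15]

[-2, 14, 9, 13, 4, 7, 10, 8, 6, 16, 17, 15]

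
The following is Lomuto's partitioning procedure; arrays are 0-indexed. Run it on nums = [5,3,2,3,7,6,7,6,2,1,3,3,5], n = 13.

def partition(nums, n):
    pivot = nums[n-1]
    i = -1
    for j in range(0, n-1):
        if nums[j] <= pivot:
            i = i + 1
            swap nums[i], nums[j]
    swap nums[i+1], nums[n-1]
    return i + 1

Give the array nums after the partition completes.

pivot=5, i=-1
j=0: 5≤5, i=0, swap(0,0) ⇒ [5,3,2,3,7,6,7,6,2,1,3,3,5]
j=1: 3≤5, i=1, swap(1,1) ⇒ [5,3,2,3,7,6,7,6,2,1,3,3,5]
j=2: 2≤5, i=2, swap(2,2) ⇒ [5,3,2,3,7,6,7,6,2,1,3,3,5]
j=3: 3≤5, i=3, swap(3,3) ⇒ [5,3,2,3,7,6,7,6,2,1,3,3,5]
j=4: 7>5, skip
j=5: 6>5, skip
j=6: 7>5, skip
j=7: 6>5, skip
j=8: 2≤5, i=4, swap(4,8) ⇒ [5,3,2,3,2,6,7,6,7,1,3,3,5]
j=9: 1≤5, i=5, swap(5,9) ⇒ [5,3,2,3,2,1,7,6,7,6,3,3,5]
j=10: 3≤5, i=6, swap(6,10) ⇒ [5,3,2,3,2,1,3,6,7,6,7,3,5]
j=11: 3≤5, i=7, swap(7,11) ⇒ [5,3,2,3,2,1,3,3,7,6,7,6,5]
swap(8,12) ⇒ [5,3,2,3,2,1,3,3,5,6,7,6,7]; return 8

[5,3,2,3,2,1,3,3,5,6,7,6,7]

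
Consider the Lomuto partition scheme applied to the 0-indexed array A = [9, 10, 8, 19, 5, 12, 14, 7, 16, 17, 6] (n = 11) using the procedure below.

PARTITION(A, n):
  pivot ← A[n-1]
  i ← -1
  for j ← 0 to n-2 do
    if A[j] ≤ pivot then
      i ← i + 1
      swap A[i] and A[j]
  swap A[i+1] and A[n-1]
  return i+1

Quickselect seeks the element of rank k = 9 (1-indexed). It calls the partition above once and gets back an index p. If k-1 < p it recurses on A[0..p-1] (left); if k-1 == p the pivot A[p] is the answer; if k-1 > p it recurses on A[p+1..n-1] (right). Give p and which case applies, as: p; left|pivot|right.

pivot = A[10] = 6; i = -1
j=0: A[0]=9 > 6 → no swap
j=1: A[1]=10 > 6 → no swap
j=2: A[2]=8 > 6 → no swap
j=3: A[3]=19 > 6 → no swap
j=4: A[4]=5 ≤ 6 → i=0, swap A[0],A[4] → [5, 10, 8, 19, 9, 12, 14, 7, 16, 17, 6]
j=5: A[5]=12 > 6 → no swap
j=6: A[6]=14 > 6 → no swap
j=7: A[7]=7 > 6 → no swap
j=8: A[8]=16 > 6 → no swap
j=9: A[9]=17 > 6 → no swap
final swap A[1],A[10] → [5, 6, 8, 19, 9, 12, 14, 7, 16, 17, 10]; return 1
p = 1; k-1 = 8 > 1 ⇒ right

1; right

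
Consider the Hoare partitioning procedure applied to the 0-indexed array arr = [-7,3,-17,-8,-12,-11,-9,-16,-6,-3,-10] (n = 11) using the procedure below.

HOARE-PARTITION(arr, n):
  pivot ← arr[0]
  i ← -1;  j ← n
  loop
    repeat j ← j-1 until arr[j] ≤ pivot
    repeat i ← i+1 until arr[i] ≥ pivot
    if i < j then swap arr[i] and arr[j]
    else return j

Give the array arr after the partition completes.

[-10,-16,-17,-8,-12,-11,-9,3,-6,-3,-7]

pivot=-7
j stops at 10 (-10), i stops at 0 (-7); swap ⇒ [-10,3,-17,-8,-12,-11,-9,-16,-6,-3,-7]
j stops at 7 (-16), i stops at 1 (3); swap ⇒ [-10,-16,-17,-8,-12,-11,-9,3,-6,-3,-7]
j stops at 6, i stops at 7; i≥j ⇒ return 6. arr=[-10,-16,-17,-8,-12,-11,-9,3,-6,-3,-7]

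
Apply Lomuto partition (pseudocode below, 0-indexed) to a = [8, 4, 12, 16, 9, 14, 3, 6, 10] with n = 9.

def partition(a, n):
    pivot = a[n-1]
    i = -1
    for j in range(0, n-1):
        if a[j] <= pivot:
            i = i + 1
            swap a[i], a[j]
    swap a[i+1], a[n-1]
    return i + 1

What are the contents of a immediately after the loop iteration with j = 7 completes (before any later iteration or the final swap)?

[8, 4, 9, 3, 6, 14, 16, 12, 10]

pivot=10, i=-1
j=0: 8≤10, i=0, swap(0,0) ⇒ [8, 4, 12, 16, 9, 14, 3, 6, 10]
j=1: 4≤10, i=1, swap(1,1) ⇒ [8, 4, 12, 16, 9, 14, 3, 6, 10]
j=2: 12>10, skip
j=3: 16>10, skip
j=4: 9≤10, i=2, swap(2,4) ⇒ [8, 4, 9, 16, 12, 14, 3, 6, 10]
j=5: 14>10, skip
j=6: 3≤10, i=3, swap(3,6) ⇒ [8, 4, 9, 3, 12, 14, 16, 6, 10]
j=7: 6≤10, i=4, swap(4,7) ⇒ [8, 4, 9, 3, 6, 14, 16, 12, 10]
(after j=7) a = [8, 4, 9, 3, 6, 14, 16, 12, 10]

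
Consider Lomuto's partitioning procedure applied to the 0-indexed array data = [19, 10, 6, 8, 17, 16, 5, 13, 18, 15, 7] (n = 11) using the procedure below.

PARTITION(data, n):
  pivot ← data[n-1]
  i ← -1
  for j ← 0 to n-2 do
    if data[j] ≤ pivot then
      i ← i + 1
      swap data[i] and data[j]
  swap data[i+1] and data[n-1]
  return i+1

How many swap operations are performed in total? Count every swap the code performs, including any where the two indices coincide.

3

pivot = data[10] = 7; i = -1
j=0: data[0]=19 > 7 → no swap
j=1: data[1]=10 > 7 → no swap
j=2: data[2]=6 ≤ 7 → i=0, swap data[0],data[2] → [6, 10, 19, 8, 17, 16, 5, 13, 18, 15, 7]
j=3: data[3]=8 > 7 → no swap
j=4: data[4]=17 > 7 → no swap
j=5: data[5]=16 > 7 → no swap
j=6: data[6]=5 ≤ 7 → i=1, swap data[1],data[6] → [6, 5, 19, 8, 17, 16, 10, 13, 18, 15, 7]
j=7: data[7]=13 > 7 → no swap
j=8: data[8]=18 > 7 → no swap
j=9: data[9]=15 > 7 → no swap
final swap data[2],data[10] → [6, 5, 7, 8, 17, 16, 10, 13, 18, 15, 19]; return 2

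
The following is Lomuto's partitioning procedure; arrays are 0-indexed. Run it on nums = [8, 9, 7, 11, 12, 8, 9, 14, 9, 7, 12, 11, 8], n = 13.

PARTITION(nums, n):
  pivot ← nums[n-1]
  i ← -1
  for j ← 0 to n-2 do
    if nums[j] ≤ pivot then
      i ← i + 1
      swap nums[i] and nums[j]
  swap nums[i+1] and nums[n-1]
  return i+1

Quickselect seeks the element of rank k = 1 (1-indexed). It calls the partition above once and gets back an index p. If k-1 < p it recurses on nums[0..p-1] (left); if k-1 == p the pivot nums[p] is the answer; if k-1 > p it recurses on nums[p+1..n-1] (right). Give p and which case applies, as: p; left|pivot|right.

pivot = nums[12] = 8; i = -1
j=0: nums[0]=8 ≤ 8 → i=0, swap nums[0],nums[0] (no change) → [8, 9, 7, 11, 12, 8, 9, 14, 9, 7, 12, 11, 8]
j=1: nums[1]=9 > 8 → no swap
j=2: nums[2]=7 ≤ 8 → i=1, swap nums[1],nums[2] → [8, 7, 9, 11, 12, 8, 9, 14, 9, 7, 12, 11, 8]
j=3: nums[3]=11 > 8 → no swap
j=4: nums[4]=12 > 8 → no swap
j=5: nums[5]=8 ≤ 8 → i=2, swap nums[2],nums[5] → [8, 7, 8, 11, 12, 9, 9, 14, 9, 7, 12, 11, 8]
j=6: nums[6]=9 > 8 → no swap
j=7: nums[7]=14 > 8 → no swap
j=8: nums[8]=9 > 8 → no swap
j=9: nums[9]=7 ≤ 8 → i=3, swap nums[3],nums[9] → [8, 7, 8, 7, 12, 9, 9, 14, 9, 11, 12, 11, 8]
j=10: nums[10]=12 > 8 → no swap
j=11: nums[11]=11 > 8 → no swap
final swap nums[4],nums[12] → [8, 7, 8, 7, 8, 9, 9, 14, 9, 11, 12, 11, 12]; return 4
p = 4; k-1 = 0 < 4 ⇒ left

4; left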